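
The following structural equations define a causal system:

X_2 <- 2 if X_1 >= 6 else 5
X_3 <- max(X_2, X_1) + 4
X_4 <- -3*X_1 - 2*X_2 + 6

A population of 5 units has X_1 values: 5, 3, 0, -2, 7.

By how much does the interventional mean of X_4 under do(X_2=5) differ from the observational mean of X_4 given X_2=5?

-3.3

Under do(X_2=5), X_2's equation is replaced by X_2=5 for every unit. Per-unit X_4: -19, -13, -4, 2, -25. Mean = -11.8.
Conditioning on X_2=5 selects the 4 unit(s) with X_1 ∈ {5, 3, 0, -2}. Their X_4 values: -19, -13, -4, 2. Mean = -8.5.
Difference = -11.8 − (-8.5) = -3.3.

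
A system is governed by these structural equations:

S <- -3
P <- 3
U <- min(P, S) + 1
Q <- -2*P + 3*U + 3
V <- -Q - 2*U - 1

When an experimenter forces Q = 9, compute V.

-6

Intervening sets Q = 9 and removes its equation (Q <- -2*P + 3*U + 3).
U = min(P, S) + 1  [with P=3, S=-3]  = -2
V = -Q - 2*U - 1  [with Q=9, U=-2]  = -6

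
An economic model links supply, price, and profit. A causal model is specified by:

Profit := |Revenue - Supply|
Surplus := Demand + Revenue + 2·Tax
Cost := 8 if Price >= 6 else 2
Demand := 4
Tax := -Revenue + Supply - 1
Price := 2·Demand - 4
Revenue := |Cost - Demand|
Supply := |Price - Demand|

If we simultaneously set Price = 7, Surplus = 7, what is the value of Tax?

-2

Under do(Price = 7, Surplus = 7), each intervened variable's structural equation is replaced by its fixed value.
Supply = |Price - Demand|  [with Price=7, Demand=4]  = 3
Cost = 8 if Price >= 6 else 2  [with Price=7]  = 8
Revenue = |Cost - Demand|  [with Cost=8, Demand=4]  = 4
Tax = -Revenue + Supply - 1  [with Revenue=4, Supply=3]  = -2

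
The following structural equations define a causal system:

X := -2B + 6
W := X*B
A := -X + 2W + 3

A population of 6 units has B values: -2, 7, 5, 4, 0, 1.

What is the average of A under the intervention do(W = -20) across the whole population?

do(W=-20) breaks W's dependence on B. With W=-20 fixed, A across the units is -47, -29, -33, -35, -43, -41, mean -38.

-38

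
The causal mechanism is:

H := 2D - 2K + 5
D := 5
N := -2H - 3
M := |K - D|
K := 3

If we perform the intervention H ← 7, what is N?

do(H=7) replaces the equation H := 2D - 2K + 5 with the constant H = 7.
N = -2H - 3  [with H=7]  = -17

-17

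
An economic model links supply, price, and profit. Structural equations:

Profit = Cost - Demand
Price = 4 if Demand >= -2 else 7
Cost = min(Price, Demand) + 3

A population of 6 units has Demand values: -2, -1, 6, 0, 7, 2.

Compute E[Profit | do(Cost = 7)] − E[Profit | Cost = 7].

4.5

The intervention sets Cost=7 in all 6 units regardless of Demand. Recomputing Profit per unit gives 9, 8, 1, 7, 0, 5; average 5.
Observing Cost=7 restricts to units where Cost's equation naturally yields 7: Demand ∈ {6, 7}. In that subpopulation Profit = 1, 0, mean 0.5.
Difference = 5 − 0.5 = 4.5.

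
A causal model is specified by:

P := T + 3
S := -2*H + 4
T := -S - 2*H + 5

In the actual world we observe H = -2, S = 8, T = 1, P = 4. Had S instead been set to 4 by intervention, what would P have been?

Under do(S=4), the mechanism S := -2*H + 4 is discarded; S is fixed at 4.
T = -S - 2*H + 5  [with S=4, H=-2]  = 5
P = T + 3  [with T=5]  = 8

8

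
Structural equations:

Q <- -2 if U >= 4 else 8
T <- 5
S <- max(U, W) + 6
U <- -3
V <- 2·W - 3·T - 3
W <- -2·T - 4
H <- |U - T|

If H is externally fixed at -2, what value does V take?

-46

The intervention breaks the incoming arrows to H: H <- |U - T| no longer applies, and H = -2.
V is not downstream of the intervention, so its value is determined by the original equations.
W = -2·T - 4  [with T=5]  = -14
V = 2·W - 3·T - 3  [with W=-14, T=5]  = -46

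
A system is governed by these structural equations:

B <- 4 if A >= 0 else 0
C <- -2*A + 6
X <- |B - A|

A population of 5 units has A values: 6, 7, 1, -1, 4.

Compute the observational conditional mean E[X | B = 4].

2

Observing B=4 restricts to units where B's equation naturally yields 4: A ∈ {6, 7, 1, 4}. In that subpopulation X = 2, 3, 3, 0, mean 2.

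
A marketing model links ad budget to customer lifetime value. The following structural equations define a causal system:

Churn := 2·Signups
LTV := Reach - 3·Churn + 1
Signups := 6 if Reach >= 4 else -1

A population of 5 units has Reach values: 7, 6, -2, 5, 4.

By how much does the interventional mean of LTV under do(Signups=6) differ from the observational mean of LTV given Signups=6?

The intervention sets Signups=6 in all 5 units regardless of Reach. Recomputing LTV per unit gives -28, -29, -37, -30, -31; average -31.
Observing Signups=6 restricts to units where Signups's equation naturally yields 6: Reach ∈ {7, 6, 5, 4}. In that subpopulation LTV = -28, -29, -30, -31, mean -29.5.
Difference = -31 − (-29.5) = -1.5.

-1.5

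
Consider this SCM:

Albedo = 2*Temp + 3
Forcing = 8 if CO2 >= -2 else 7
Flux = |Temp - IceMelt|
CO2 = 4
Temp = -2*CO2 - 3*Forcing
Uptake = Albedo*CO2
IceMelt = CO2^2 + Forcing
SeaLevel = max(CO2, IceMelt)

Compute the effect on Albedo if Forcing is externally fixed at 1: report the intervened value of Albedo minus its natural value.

42

do(Forcing=1) replaces the equation Forcing = 8 if CO2 >= -2 else 7 with the constant Forcing = 1.
Temp = -2*CO2 - 3*Forcing  [with CO2=4, Forcing=1]  = -11
Albedo = 2*Temp + 3  [with Temp=-11]  = -19
Without intervention: Forcing = 8 if CO2 >= -2 else 7  [with CO2=4]  = 8; Temp = -2*CO2 - 3*Forcing  [with CO2=4, Forcing=8]  = -32; Albedo = 2*Temp + 3  [with Temp=-32]  = -61.
Change = -19 − (-61) = 42.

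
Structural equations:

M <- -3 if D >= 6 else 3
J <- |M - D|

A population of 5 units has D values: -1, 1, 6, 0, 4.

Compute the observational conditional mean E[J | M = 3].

Observing M=3 restricts to units where M's equation naturally yields 3: D ∈ {-1, 1, 0, 4}. In that subpopulation J = 4, 2, 3, 1, mean 2.5.

2.5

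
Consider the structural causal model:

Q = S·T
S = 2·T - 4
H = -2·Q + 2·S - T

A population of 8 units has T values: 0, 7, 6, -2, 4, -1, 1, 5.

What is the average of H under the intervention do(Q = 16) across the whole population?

-32.5

The intervention sets Q=16 in all 8 units regardless of T. Recomputing H per unit gives -40, -19, -22, -46, -28, -43, -37, -25; average -32.5.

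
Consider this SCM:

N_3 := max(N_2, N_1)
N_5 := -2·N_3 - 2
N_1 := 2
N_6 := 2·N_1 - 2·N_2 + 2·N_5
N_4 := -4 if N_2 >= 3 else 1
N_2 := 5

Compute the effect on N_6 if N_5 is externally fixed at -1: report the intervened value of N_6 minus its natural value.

22

The intervention breaks the incoming arrows to N_5: N_5 := -2·N_3 - 2 no longer applies, and N_5 = -1.
N_6 = 2·N_1 - 2·N_2 + 2·N_5  [with N_1=2, N_2=5, N_5=-1]  = -8
Without intervention: N_3 = max(N_2, N_1)  [with N_2=5, N_1=2]  = 5; N_5 = -2·N_3 - 2  [with N_3=5]  = -12; N_6 = 2·N_1 - 2·N_2 + 2·N_5  [with N_1=2, N_2=5, N_5=-12]  = -30.
Change = -8 − (-30) = 22.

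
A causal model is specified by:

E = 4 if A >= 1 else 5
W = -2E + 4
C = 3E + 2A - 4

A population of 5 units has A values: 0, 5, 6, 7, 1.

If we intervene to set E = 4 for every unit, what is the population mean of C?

15.6

Under do(E=4), E's equation is replaced by E=4 for every unit. Per-unit C: 8, 18, 20, 22, 10. Mean = 15.6.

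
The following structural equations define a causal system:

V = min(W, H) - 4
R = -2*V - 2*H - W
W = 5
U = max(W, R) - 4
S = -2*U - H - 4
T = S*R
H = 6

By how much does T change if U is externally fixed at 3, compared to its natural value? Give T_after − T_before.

76

Under do(U=3), the mechanism U = max(W, R) - 4 is discarded; U is fixed at 3.
V = min(W, H) - 4  [with W=5, H=6]  = 1
R = -2*V - 2*H - W  [with V=1, H=6, W=5]  = -19
S = -2*U - H - 4  [with U=3, H=6]  = -16
T = S*R  [with S=-16, R=-19]  = 304
Without intervention: V = min(W, H) - 4  [with W=5, H=6]  = 1; R = -2*V - 2*H - W  [with V=1, H=6, W=5]  = -19; U = max(W, R) - 4  [with W=5, R=-19]  = 1; S = -2*U - H - 4  [with U=1, H=6]  = -12; T = S*R  [with S=-12, R=-19]  = 228.
Change = 304 − 228 = 76.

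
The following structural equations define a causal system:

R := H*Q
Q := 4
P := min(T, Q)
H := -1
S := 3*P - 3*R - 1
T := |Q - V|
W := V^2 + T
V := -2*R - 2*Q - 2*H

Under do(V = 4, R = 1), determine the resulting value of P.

0

The joint intervention fixes V = 4, R = 1, removing each variable's own equation.
T = |Q - V|  [with Q=4, V=4]  = 0
P = min(T, Q)  [with T=0, Q=4]  = 0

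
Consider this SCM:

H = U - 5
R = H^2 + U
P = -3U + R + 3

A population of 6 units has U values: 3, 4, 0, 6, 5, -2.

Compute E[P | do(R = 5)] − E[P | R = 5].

5.5

Every unit gets R=5 under the intervention. P values become -1, -4, 8, -10, -7, 14; E[P|do(R=5)] = 0.
Observing R=5 restricts to units where R's equation naturally yields 5: U ∈ {4, 5}. In that subpopulation P = -4, -7, mean -5.5.
Difference = 0 − (-5.5) = 5.5.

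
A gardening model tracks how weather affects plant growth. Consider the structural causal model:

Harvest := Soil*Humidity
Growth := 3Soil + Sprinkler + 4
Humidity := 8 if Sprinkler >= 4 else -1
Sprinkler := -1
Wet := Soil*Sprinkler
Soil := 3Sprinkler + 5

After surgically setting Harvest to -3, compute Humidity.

-1

do(Harvest=-3) replaces the equation Harvest := Soil*Humidity with the constant Harvest = -3.
Since Humidity is not a descendant of the intervened variable, it is unaffected.
Humidity = 8 if Sprinkler >= 4 else -1  [with Sprinkler=-1]  = -1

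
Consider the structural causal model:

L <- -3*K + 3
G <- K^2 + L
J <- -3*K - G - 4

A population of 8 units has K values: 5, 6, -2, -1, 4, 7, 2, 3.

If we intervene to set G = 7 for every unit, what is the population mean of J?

-20

Under do(G=7), G's equation is replaced by G=7 for every unit. Per-unit J: -26, -29, -5, -8, -23, -32, -17, -20. Mean = -20.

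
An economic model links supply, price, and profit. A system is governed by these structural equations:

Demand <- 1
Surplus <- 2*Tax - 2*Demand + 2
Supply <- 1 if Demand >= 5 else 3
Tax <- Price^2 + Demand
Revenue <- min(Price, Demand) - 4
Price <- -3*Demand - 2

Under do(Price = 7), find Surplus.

Under do(Price=7), the mechanism Price <- -3*Demand - 2 is discarded; Price is fixed at 7.
Tax = Price^2 + Demand  [with Price=7, Demand=1]  = 50
Surplus = 2*Tax - 2*Demand + 2  [with Tax=50, Demand=1]  = 100

100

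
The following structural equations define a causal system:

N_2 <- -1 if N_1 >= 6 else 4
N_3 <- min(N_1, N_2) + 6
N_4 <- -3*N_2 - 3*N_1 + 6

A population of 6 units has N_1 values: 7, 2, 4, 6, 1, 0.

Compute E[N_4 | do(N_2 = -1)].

-1

do(N_2=-1) breaks N_2's dependence on N_1. With N_2=-1 fixed, N_4 across the units is -12, 3, -3, -9, 6, 9, mean -1.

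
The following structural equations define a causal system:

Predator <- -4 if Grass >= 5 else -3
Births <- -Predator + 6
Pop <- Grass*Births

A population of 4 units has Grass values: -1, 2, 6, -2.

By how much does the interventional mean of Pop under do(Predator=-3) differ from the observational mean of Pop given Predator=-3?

The intervention sets Predator=-3 in all 4 units regardless of Grass. Recomputing Pop per unit gives -9, 18, 54, -18; average 11.25.
E[Pop|Predator=-3] averages over only the 3 units with Predator=-3 (Grass = -1, 2, -2): Pop = -9, 18, -18, mean -3.
Difference = 11.25 − (-3) = 14.25.

14.25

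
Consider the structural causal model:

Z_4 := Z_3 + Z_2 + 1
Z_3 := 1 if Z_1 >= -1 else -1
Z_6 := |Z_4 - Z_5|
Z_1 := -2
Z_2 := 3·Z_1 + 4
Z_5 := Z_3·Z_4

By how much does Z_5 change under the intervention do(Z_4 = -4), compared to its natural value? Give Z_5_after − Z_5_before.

2

Intervening sets Z_4 = -4 and removes its equation (Z_4 := Z_3 + Z_2 + 1).
Z_3 = 1 if Z_1 >= -1 else -1  [with Z_1=-2]  = -1
Z_5 = Z_3·Z_4  [with Z_3=-1, Z_4=-4]  = 4
Without intervention: Z_2 = 3·Z_1 + 4  [with Z_1=-2]  = -2; Z_3 = 1 if Z_1 >= -1 else -1  [with Z_1=-2]  = -1; Z_4 = Z_3 + Z_2 + 1  [with Z_3=-1, Z_2=-2]  = -2; Z_5 = Z_3·Z_4  [with Z_3=-1, Z_4=-2]  = 2.
Change = 4 − 2 = 2.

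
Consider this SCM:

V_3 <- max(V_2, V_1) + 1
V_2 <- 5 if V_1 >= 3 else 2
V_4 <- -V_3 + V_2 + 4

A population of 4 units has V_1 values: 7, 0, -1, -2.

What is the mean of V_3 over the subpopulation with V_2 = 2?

E[V_3|V_2=2] averages over only the 3 units with V_2=2 (V_1 = 0, -1, -2): V_3 = 3, 3, 3, mean 3.

3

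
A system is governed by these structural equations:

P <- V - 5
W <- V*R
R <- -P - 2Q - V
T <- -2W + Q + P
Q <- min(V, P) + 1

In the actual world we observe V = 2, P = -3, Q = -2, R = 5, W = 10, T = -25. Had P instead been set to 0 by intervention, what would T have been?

Under do(P=0), the mechanism P <- V - 5 is discarded; P is fixed at 0.
Q = min(V, P) + 1  [with V=2, P=0]  = 1
R = -P - 2Q - V  [with P=0, Q=1, V=2]  = -4
W = V*R  [with V=2, R=-4]  = -8
T = -2W + Q + P  [with W=-8, Q=1, P=0]  = 17

17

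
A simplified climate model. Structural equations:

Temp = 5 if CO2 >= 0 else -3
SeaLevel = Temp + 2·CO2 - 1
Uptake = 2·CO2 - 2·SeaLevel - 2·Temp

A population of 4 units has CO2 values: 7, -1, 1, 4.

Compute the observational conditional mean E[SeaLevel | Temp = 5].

12

Observing Temp=5 restricts to units where Temp's equation naturally yields 5: CO2 ∈ {7, 1, 4}. In that subpopulation SeaLevel = 18, 6, 12, mean 12.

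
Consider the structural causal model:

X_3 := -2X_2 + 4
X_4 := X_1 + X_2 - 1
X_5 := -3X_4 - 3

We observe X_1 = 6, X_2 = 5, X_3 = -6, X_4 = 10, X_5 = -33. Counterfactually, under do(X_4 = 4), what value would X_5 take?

Intervening sets X_4 = 4 and removes its equation (X_4 := X_1 + X_2 - 1).
X_5 = -3X_4 - 3  [with X_4=4]  = -15

-15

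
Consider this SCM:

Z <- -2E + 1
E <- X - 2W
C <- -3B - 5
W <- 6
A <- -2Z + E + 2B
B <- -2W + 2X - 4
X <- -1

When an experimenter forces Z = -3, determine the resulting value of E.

The intervention breaks the incoming arrows to Z: Z <- -2E + 1 no longer applies, and Z = -3.
Since E is not a descendant of the intervened variable, it is unaffected.
E = X - 2W  [with X=-1, W=6]  = -13

-13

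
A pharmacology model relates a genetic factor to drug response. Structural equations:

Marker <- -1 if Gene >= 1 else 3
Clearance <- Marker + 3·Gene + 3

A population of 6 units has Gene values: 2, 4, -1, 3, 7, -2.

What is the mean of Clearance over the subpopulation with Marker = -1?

Conditioning on Marker=-1 selects the 4 unit(s) with Gene ∈ {2, 4, 3, 7}. Their Clearance values: 8, 14, 11, 23. Mean = 14.

14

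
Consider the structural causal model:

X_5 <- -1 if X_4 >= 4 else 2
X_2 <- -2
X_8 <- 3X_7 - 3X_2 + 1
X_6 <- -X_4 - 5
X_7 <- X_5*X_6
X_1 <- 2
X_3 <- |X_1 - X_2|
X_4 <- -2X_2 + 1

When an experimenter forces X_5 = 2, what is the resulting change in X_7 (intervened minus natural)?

-30

Under do(X_5=2), the mechanism X_5 <- -1 if X_4 >= 4 else 2 is discarded; X_5 is fixed at 2.
X_4 = -2X_2 + 1  [with X_2=-2]  = 5
X_6 = -X_4 - 5  [with X_4=5]  = -10
X_7 = X_5*X_6  [with X_5=2, X_6=-10]  = -20
Without intervention: X_4 = -2X_2 + 1  [with X_2=-2]  = 5; X_5 = -1 if X_4 >= 4 else 2  [with X_4=5]  = -1; X_6 = -X_4 - 5  [with X_4=5]  = -10; X_7 = X_5*X_6  [with X_5=-1, X_6=-10]  = 10.
Change = -20 − 10 = -30.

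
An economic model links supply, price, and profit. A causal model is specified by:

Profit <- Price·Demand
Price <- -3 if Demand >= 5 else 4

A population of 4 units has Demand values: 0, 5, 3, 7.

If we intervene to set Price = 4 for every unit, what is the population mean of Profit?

The intervention sets Price=4 in all 4 units regardless of Demand. Recomputing Profit per unit gives 0, 20, 12, 28; average 15.

15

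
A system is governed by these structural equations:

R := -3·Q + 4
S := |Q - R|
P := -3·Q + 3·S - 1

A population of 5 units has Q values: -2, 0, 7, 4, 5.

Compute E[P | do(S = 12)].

26.6

Every unit gets S=12 under the intervention. P values become 41, 35, 14, 23, 20; E[P|do(S=12)] = 26.6.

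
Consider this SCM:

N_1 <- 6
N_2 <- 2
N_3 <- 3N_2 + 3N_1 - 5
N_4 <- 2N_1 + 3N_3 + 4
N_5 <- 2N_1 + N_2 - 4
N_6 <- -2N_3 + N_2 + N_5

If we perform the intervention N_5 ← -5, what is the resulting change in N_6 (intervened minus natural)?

The intervention breaks the incoming arrows to N_5: N_5 <- 2N_1 + N_2 - 4 no longer applies, and N_5 = -5.
N_3 = 3N_2 + 3N_1 - 5  [with N_2=2, N_1=6]  = 19
N_6 = -2N_3 + N_2 + N_5  [with N_3=19, N_2=2, N_5=-5]  = -41
Without intervention: N_3 = 3N_2 + 3N_1 - 5  [with N_2=2, N_1=6]  = 19; N_5 = 2N_1 + N_2 - 4  [with N_1=6, N_2=2]  = 10; N_6 = -2N_3 + N_2 + N_5  [with N_3=19, N_2=2, N_5=10]  = -26.
Change = -41 − (-26) = -15.

-15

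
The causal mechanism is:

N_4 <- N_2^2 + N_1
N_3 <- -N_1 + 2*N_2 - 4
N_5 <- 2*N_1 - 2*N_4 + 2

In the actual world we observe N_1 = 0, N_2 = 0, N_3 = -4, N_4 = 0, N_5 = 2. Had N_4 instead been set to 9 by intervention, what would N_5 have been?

Intervening sets N_4 = 9 and removes its equation (N_4 <- N_2^2 + N_1).
N_5 = 2*N_1 - 2*N_4 + 2  [with N_1=0, N_4=9]  = -16

-16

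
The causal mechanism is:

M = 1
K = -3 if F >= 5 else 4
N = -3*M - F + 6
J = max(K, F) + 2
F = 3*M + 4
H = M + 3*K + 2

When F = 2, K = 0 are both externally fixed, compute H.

The joint intervention fixes F = 2, K = 0, removing each variable's own equation.
H = M + 3*K + 2  [with M=1, K=0]  = 3

3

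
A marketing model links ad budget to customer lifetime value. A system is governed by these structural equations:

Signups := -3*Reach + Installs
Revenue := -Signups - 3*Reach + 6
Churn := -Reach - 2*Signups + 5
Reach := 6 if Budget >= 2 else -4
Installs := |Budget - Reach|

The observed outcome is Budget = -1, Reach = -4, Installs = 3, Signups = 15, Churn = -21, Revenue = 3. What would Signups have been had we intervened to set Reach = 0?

Under do(Reach=0), the mechanism Reach := 6 if Budget >= 2 else -4 is discarded; Reach is fixed at 0.
Installs = |Budget - Reach|  [with Budget=-1, Reach=0]  = 1
Signups = -3*Reach + Installs  [with Reach=0, Installs=1]  = 1

1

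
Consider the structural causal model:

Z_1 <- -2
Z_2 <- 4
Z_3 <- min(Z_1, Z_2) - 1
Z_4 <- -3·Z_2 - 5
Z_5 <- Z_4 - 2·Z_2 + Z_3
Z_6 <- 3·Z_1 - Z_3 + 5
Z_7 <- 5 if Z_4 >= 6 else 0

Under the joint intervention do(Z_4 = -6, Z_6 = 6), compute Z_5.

Setting Z_4 = -6, Z_6 = 6 by intervention discards those variables' equations.
Z_3 = min(Z_1, Z_2) - 1  [with Z_1=-2, Z_2=4]  = -3
Z_5 = Z_4 - 2·Z_2 + Z_3  [with Z_4=-6, Z_2=4, Z_3=-3]  = -17

-17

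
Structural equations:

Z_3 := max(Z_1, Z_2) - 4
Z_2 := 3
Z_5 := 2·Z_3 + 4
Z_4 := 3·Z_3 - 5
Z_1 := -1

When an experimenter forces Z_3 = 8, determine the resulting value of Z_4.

19

The intervention breaks the incoming arrows to Z_3: Z_3 := max(Z_1, Z_2) - 4 no longer applies, and Z_3 = 8.
Z_4 = 3·Z_3 - 5  [with Z_3=8]  = 19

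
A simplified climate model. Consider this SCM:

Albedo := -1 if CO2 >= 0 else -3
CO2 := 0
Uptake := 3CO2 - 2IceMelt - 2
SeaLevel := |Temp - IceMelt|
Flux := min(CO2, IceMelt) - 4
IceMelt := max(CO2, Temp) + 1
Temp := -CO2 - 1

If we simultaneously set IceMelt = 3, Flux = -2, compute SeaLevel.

The joint intervention fixes IceMelt = 3, Flux = -2, removing each variable's own equation.
Temp = -CO2 - 1  [with CO2=0]  = -1
SeaLevel = |Temp - IceMelt|  [with Temp=-1, IceMelt=3]  = 4

4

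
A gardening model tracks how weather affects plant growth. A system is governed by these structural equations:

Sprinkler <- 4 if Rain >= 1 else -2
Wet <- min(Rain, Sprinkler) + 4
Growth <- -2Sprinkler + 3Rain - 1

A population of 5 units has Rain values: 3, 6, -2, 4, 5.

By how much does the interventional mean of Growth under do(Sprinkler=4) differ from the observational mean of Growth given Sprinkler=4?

-3.9

Under do(Sprinkler=4), Sprinkler's equation is replaced by Sprinkler=4 for every unit. Per-unit Growth: 0, 9, -15, 3, 6. Mean = 0.6.
E[Growth|Sprinkler=4] averages over only the 4 units with Sprinkler=4 (Rain = 3, 6, 4, 5): Growth = 0, 9, 3, 6, mean 4.5.
Difference = 0.6 − 4.5 = -3.9.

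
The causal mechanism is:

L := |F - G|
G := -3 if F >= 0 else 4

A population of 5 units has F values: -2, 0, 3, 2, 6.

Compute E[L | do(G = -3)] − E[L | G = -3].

-0.95

do(G=-3) breaks G's dependence on F. With G=-3 fixed, L across the units is 1, 3, 6, 5, 9, mean 4.8.
Conditioning on G=-3 selects the 4 unit(s) with F ∈ {0, 3, 2, 6}. Their L values: 3, 6, 5, 9. Mean = 5.75.
Difference = 4.8 − 5.75 = -0.95.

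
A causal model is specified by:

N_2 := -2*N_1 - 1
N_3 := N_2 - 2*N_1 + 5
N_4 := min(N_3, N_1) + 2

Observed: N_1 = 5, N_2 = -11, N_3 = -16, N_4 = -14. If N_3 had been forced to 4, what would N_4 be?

6

The intervention breaks the incoming arrows to N_3: N_3 := N_2 - 2*N_1 + 5 no longer applies, and N_3 = 4.
N_4 = min(N_3, N_1) + 2  [with N_3=4, N_1=5]  = 6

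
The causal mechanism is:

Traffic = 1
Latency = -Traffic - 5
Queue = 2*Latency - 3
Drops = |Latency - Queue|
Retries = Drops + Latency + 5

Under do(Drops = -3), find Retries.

-4

Intervening sets Drops = -3 and removes its equation (Drops = |Latency - Queue|).
Latency = -Traffic - 5  [with Traffic=1]  = -6
Retries = Drops + Latency + 5  [with Drops=-3, Latency=-6]  = -4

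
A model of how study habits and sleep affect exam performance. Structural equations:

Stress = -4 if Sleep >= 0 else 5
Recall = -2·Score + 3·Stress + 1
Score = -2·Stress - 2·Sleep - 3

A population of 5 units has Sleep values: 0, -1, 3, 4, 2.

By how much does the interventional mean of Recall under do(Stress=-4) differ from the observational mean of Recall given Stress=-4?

-2.6

The intervention sets Stress=-4 in all 5 units regardless of Sleep. Recomputing Recall per unit gives -21, -25, -9, -5, -13; average -14.6.
E[Recall|Stress=-4] averages over only the 4 units with Stress=-4 (Sleep = 0, 3, 4, 2): Recall = -21, -9, -5, -13, mean -12.
Difference = -14.6 − (-12) = -2.6.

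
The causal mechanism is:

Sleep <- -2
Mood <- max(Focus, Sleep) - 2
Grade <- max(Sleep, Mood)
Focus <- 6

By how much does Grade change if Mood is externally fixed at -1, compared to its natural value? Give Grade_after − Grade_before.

-5

The intervention breaks the incoming arrows to Mood: Mood <- max(Focus, Sleep) - 2 no longer applies, and Mood = -1.
Grade = max(Sleep, Mood)  [with Sleep=-2, Mood=-1]  = -1
Without intervention: Mood = max(Focus, Sleep) - 2  [with Focus=6, Sleep=-2]  = 4; Grade = max(Sleep, Mood)  [with Sleep=-2, Mood=4]  = 4.
Change = -1 − 4 = -5.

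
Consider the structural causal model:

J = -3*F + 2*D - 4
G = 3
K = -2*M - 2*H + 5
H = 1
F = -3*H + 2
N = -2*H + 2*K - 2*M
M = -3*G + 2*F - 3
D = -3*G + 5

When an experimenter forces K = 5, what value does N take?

Intervening sets K = 5 and removes its equation (K = -2*M - 2*H + 5).
F = -3*H + 2  [with H=1]  = -1
M = -3*G + 2*F - 3  [with G=3, F=-1]  = -14
N = -2*H + 2*K - 2*M  [with H=1, K=5, M=-14]  = 36

36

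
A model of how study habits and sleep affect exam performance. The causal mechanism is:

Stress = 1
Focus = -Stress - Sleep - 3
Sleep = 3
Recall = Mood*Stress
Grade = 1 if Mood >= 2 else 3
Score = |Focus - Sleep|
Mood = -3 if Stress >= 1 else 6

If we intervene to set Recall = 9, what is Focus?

-7

do(Recall=9) replaces the equation Recall = Mood*Stress with the constant Recall = 9.
Focus is not downstream of the intervention, so its value is determined by the original equations.
Focus = -Stress - Sleep - 3  [with Stress=1, Sleep=3]  = -7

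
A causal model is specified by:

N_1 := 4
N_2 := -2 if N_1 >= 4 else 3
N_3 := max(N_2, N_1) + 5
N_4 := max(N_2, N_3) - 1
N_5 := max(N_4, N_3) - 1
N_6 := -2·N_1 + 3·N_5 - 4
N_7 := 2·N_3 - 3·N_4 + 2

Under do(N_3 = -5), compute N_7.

The intervention breaks the incoming arrows to N_3: N_3 := max(N_2, N_1) + 5 no longer applies, and N_3 = -5.
N_2 = -2 if N_1 >= 4 else 3  [with N_1=4]  = -2
N_4 = max(N_2, N_3) - 1  [with N_2=-2, N_3=-5]  = -3
N_7 = 2·N_3 - 3·N_4 + 2  [with N_3=-5, N_4=-3]  = 1

1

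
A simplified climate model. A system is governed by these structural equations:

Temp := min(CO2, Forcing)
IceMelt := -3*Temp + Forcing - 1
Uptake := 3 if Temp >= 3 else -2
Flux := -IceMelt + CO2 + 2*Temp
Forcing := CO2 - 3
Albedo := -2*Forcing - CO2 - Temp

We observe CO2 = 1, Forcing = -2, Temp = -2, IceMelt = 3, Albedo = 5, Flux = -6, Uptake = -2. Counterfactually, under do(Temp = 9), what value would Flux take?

49

The intervention breaks the incoming arrows to Temp: Temp := min(CO2, Forcing) no longer applies, and Temp = 9.
Forcing = CO2 - 3  [with CO2=1]  = -2
IceMelt = -3*Temp + Forcing - 1  [with Temp=9, Forcing=-2]  = -30
Flux = -IceMelt + CO2 + 2*Temp  [with IceMelt=-30, CO2=1, Temp=9]  = 49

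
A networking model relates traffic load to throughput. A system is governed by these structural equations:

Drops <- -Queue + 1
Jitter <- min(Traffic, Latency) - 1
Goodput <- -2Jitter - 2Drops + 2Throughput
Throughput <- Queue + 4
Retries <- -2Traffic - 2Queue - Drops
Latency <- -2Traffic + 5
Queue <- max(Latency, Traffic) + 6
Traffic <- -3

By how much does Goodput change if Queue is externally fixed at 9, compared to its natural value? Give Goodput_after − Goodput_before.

-32

The intervention breaks the incoming arrows to Queue: Queue <- max(Latency, Traffic) + 6 no longer applies, and Queue = 9.
Latency = -2Traffic + 5  [with Traffic=-3]  = 11
Drops = -Queue + 1  [with Queue=9]  = -8
Jitter = min(Traffic, Latency) - 1  [with Traffic=-3, Latency=11]  = -4
Throughput = Queue + 4  [with Queue=9]  = 13
Goodput = -2Jitter - 2Drops + 2Throughput  [with Jitter=-4, Drops=-8, Throughput=13]  = 50
Without intervention: Latency = -2Traffic + 5  [with Traffic=-3]  = 11; Queue = max(Latency, Traffic) + 6  [with Latency=11, Traffic=-3]  = 17; Drops = -Queue + 1  [with Queue=17]  = -16; Jitter = min(Traffic, Latency) - 1  [with Traffic=-3, Latency=11]  = -4; Throughput = Queue + 4  [with Queue=17]  = 21; Goodput = -2Jitter - 2Drops + 2Throughput  [with Jitter=-4, Drops=-16, Throughput=21]  = 82.
Change = 50 − 82 = -32.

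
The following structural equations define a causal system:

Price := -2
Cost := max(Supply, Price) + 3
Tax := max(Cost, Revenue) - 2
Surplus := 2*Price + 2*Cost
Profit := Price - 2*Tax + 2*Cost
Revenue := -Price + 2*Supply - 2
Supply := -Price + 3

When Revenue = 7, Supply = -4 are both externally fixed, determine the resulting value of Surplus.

-2

Under do(Revenue = 7, Supply = -4), each intervened variable's structural equation is replaced by its fixed value.
Cost = max(Supply, Price) + 3  [with Supply=-4, Price=-2]  = 1
Surplus = 2*Price + 2*Cost  [with Price=-2, Cost=1]  = -2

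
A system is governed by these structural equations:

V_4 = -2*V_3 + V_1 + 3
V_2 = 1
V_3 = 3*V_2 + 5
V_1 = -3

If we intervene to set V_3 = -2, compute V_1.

-3

Under do(V_3=-2), the mechanism V_3 = 3*V_2 + 5 is discarded; V_3 is fixed at -2.
V_1 is not downstream of the intervention, so its value is determined by the original equations.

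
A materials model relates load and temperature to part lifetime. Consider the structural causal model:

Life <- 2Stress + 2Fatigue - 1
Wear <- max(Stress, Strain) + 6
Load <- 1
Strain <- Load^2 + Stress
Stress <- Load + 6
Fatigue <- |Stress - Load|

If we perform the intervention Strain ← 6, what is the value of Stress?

7

Under do(Strain=6), the mechanism Strain <- Load^2 + Stress is discarded; Strain is fixed at 6.
Since Stress is not a descendant of the intervened variable, it is unaffected.
Stress = Load + 6  [with Load=1]  = 7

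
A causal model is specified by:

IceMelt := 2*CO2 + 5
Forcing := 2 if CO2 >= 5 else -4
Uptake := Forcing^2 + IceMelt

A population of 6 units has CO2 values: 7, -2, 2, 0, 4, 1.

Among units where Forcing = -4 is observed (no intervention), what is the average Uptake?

23

Observing Forcing=-4 restricts to units where Forcing's equation naturally yields -4: CO2 ∈ {-2, 2, 0, 4, 1}. In that subpopulation Uptake = 17, 25, 21, 29, 23, mean 23.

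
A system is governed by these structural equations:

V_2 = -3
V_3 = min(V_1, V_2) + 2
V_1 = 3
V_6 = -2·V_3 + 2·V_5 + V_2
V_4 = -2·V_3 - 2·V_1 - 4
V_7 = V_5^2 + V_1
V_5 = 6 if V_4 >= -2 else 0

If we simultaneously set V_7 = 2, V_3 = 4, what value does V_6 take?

-11

Setting V_7 = 2, V_3 = 4 by intervention discards those variables' equations.
V_4 = -2·V_3 - 2·V_1 - 4  [with V_3=4, V_1=3]  = -18
V_5 = 6 if V_4 >= -2 else 0  [with V_4=-18]  = 0
V_6 = -2·V_3 + 2·V_5 + V_2  [with V_3=4, V_5=0, V_2=-3]  = -11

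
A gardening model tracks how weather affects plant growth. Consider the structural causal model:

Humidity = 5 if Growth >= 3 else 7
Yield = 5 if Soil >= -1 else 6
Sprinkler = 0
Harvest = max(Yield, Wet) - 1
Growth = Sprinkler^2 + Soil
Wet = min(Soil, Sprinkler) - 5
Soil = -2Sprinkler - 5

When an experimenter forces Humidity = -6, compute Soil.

Under do(Humidity=-6), the mechanism Humidity = 5 if Growth >= 3 else 7 is discarded; Humidity is fixed at -6.
No directed path runs from Humidity to Soil, so Soil keeps its natural value.
Soil = -2Sprinkler - 5  [with Sprinkler=0]  = -5

-5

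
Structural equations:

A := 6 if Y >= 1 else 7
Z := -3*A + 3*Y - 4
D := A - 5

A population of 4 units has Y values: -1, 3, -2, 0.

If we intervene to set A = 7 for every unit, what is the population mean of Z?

Under do(A=7), A's equation is replaced by A=7 for every unit. Per-unit Z: -28, -16, -31, -25. Mean = -25.

-25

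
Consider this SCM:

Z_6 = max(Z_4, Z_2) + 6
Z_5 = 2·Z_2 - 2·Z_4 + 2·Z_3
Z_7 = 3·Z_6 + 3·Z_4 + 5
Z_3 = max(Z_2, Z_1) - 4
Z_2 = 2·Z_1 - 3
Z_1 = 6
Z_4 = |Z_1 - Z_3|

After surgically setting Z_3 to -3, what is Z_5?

do(Z_3=-3) replaces the equation Z_3 = max(Z_2, Z_1) - 4 with the constant Z_3 = -3.
Z_2 = 2·Z_1 - 3  [with Z_1=6]  = 9
Z_4 = |Z_1 - Z_3|  [with Z_1=6, Z_3=-3]  = 9
Z_5 = 2·Z_2 - 2·Z_4 + 2·Z_3  [with Z_2=9, Z_4=9, Z_3=-3]  = -6

-6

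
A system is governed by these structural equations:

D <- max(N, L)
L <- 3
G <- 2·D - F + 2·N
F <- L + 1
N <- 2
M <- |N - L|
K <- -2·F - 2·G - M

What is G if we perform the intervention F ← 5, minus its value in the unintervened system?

The intervention breaks the incoming arrows to F: F <- L + 1 no longer applies, and F = 5.
D = max(N, L)  [with N=2, L=3]  = 3
G = 2·D - F + 2·N  [with D=3, F=5, N=2]  = 5
Without intervention: D = max(N, L)  [with N=2, L=3]  = 3; F = L + 1  [with L=3]  = 4; G = 2·D - F + 2·N  [with D=3, F=4, N=2]  = 6.
Change = 5 − 6 = -1.

-1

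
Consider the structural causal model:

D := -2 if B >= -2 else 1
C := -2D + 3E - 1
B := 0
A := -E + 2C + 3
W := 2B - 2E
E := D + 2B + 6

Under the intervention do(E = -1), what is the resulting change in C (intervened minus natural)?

-15

do(E=-1) replaces the equation E := D + 2B + 6 with the constant E = -1.
D = -2 if B >= -2 else 1  [with B=0]  = -2
C = -2D + 3E - 1  [with D=-2, E=-1]  = 0
Without intervention: D = -2 if B >= -2 else 1  [with B=0]  = -2; E = D + 2B + 6  [with D=-2, B=0]  = 4; C = -2D + 3E - 1  [with D=-2, E=4]  = 15.
Change = 0 − 15 = -15.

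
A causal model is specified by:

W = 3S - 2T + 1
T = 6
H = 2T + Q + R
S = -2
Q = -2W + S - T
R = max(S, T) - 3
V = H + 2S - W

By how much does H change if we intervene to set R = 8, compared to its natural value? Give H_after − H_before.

The intervention breaks the incoming arrows to R: R = max(S, T) - 3 no longer applies, and R = 8.
W = 3S - 2T + 1  [with S=-2, T=6]  = -17
Q = -2W + S - T  [with W=-17, S=-2, T=6]  = 26
H = 2T + Q + R  [with T=6, Q=26, R=8]  = 46
Without intervention: W = 3S - 2T + 1  [with S=-2, T=6]  = -17; Q = -2W + S - T  [with W=-17, S=-2, T=6]  = 26; R = max(S, T) - 3  [with S=-2, T=6]  = 3; H = 2T + Q + R  [with T=6, Q=26, R=3]  = 41.
Change = 46 − 41 = 5.

5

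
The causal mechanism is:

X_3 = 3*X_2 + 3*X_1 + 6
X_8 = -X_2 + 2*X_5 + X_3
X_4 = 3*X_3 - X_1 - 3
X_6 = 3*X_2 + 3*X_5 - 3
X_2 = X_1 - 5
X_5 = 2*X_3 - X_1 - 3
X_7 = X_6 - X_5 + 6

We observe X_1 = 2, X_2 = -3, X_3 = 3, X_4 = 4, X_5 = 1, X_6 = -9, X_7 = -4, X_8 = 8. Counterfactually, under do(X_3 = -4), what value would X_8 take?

-27

The intervention breaks the incoming arrows to X_3: X_3 = 3*X_2 + 3*X_1 + 6 no longer applies, and X_3 = -4.
X_2 = X_1 - 5  [with X_1=2]  = -3
X_5 = 2*X_3 - X_1 - 3  [with X_3=-4, X_1=2]  = -13
X_8 = -X_2 + 2*X_5 + X_3  [with X_2=-3, X_5=-13, X_3=-4]  = -27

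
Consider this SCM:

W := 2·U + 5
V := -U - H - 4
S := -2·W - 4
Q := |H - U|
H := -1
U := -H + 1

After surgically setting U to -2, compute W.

do(U=-2) replaces the equation U := -H + 1 with the constant U = -2.
W = 2·U + 5  [with U=-2]  = 1

1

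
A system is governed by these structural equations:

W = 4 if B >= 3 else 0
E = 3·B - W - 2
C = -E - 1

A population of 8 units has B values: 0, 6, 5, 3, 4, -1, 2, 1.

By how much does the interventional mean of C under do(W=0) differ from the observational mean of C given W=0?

The intervention sets W=0 in all 8 units regardless of B. Recomputing C per unit gives 1, -17, -14, -8, -11, 4, -5, -2; average -6.5.
E[C|W=0] averages over only the 4 units with W=0 (B = 0, -1, 2, 1): C = 1, 4, -5, -2, mean -0.5.
Difference = -6.5 − (-0.5) = -6.

-6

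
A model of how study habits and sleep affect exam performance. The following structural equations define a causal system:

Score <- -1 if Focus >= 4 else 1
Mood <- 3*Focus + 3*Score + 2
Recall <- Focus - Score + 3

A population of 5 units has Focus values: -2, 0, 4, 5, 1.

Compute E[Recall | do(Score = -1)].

The intervention sets Score=-1 in all 5 units regardless of Focus. Recomputing Recall per unit gives 2, 4, 8, 9, 5; average 5.6.

5.6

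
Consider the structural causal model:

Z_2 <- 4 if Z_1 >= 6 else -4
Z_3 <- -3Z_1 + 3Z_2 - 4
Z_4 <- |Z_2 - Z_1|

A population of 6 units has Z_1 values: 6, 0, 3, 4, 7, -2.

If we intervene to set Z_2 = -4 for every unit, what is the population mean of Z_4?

7

Every unit gets Z_2=-4 under the intervention. Z_4 values become 10, 4, 7, 8, 11, 2; E[Z_4|do(Z_2=-4)] = 7.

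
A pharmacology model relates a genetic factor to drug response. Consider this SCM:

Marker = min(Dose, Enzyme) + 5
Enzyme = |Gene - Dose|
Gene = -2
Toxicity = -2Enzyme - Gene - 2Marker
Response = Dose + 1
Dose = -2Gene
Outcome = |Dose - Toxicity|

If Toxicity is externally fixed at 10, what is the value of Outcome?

Intervening sets Toxicity = 10 and removes its equation (Toxicity = -2Enzyme - Gene - 2Marker).
Dose = -2Gene  [with Gene=-2]  = 4
Outcome = |Dose - Toxicity|  [with Dose=4, Toxicity=10]  = 6

6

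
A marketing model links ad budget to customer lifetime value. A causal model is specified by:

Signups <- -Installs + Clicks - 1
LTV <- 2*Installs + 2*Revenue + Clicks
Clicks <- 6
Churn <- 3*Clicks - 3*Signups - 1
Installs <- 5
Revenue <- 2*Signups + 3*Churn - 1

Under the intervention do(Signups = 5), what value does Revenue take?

do(Signups=5) replaces the equation Signups <- -Installs + Clicks - 1 with the constant Signups = 5.
Churn = 3*Clicks - 3*Signups - 1  [with Clicks=6, Signups=5]  = 2
Revenue = 2*Signups + 3*Churn - 1  [with Signups=5, Churn=2]  = 15

15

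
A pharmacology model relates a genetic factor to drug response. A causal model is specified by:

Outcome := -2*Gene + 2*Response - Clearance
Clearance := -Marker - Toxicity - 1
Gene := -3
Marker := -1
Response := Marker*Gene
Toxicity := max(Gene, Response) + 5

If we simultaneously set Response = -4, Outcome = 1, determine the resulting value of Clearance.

-2

The joint intervention fixes Response = -4, Outcome = 1, removing each variable's own equation.
Toxicity = max(Gene, Response) + 5  [with Gene=-3, Response=-4]  = 2
Clearance = -Marker - Toxicity - 1  [with Marker=-1, Toxicity=2]  = -2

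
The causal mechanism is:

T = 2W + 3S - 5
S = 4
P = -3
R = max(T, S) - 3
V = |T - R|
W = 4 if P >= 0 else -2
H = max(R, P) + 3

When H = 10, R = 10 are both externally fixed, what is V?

7

Setting H = 10, R = 10 by intervention discards those variables' equations.
W = 4 if P >= 0 else -2  [with P=-3]  = -2
T = 2W + 3S - 5  [with W=-2, S=4]  = 3
V = |T - R|  [with T=3, R=10]  = 7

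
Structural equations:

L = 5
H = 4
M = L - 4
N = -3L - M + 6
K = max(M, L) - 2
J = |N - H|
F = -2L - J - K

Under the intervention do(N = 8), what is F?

The intervention breaks the incoming arrows to N: N = -3L - M + 6 no longer applies, and N = 8.
M = L - 4  [with L=5]  = 1
K = max(M, L) - 2  [with M=1, L=5]  = 3
J = |N - H|  [with N=8, H=4]  = 4
F = -2L - J - K  [with L=5, J=4, K=3]  = -17

-17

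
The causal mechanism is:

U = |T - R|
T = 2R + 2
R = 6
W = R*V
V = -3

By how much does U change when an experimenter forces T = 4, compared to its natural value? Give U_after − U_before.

do(T=4) replaces the equation T = 2R + 2 with the constant T = 4.
U = |T - R|  [with T=4, R=6]  = 2
Without intervention: T = 2R + 2  [with R=6]  = 14; U = |T - R|  [with T=14, R=6]  = 8.
Change = 2 − 8 = -6.

-6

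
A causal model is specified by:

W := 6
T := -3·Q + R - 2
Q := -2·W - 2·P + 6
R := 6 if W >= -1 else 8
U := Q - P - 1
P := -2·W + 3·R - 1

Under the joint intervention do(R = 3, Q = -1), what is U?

2

The joint intervention fixes R = 3, Q = -1, removing each variable's own equation.
P = -2·W + 3·R - 1  [with W=6, R=3]  = -4
U = Q - P - 1  [with Q=-1, P=-4]  = 2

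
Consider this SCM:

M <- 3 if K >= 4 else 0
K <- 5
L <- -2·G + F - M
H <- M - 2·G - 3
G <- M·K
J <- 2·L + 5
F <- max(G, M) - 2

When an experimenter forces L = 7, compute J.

The intervention breaks the incoming arrows to L: L <- -2·G + F - M no longer applies, and L = 7.
J = 2·L + 5  [with L=7]  = 19

19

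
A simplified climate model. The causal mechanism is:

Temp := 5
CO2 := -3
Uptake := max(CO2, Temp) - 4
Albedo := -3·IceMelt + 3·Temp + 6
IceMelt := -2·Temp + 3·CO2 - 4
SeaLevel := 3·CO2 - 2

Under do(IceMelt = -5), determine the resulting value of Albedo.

The intervention breaks the incoming arrows to IceMelt: IceMelt := -2·Temp + 3·CO2 - 4 no longer applies, and IceMelt = -5.
Albedo = -3·IceMelt + 3·Temp + 6  [with IceMelt=-5, Temp=5]  = 36

36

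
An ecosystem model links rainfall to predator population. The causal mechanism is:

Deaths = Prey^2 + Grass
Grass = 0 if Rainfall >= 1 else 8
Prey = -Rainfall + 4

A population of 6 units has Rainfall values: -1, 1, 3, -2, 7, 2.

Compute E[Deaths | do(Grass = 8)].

do(Grass=8) breaks Grass's dependence on Rainfall. With Grass=8 fixed, Deaths across the units is 33, 17, 9, 44, 17, 12, mean 22.

22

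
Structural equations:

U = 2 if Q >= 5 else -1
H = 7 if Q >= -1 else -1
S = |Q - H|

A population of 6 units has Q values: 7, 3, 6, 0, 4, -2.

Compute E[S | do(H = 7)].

4

Every unit gets H=7 under the intervention. S values become 0, 4, 1, 7, 3, 9; E[S|do(H=7)] = 4.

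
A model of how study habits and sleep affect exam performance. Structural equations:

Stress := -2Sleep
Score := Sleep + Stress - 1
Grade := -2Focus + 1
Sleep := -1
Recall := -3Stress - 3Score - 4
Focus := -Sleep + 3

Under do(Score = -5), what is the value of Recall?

Intervening sets Score = -5 and removes its equation (Score := Sleep + Stress - 1).
Stress = -2Sleep  [with Sleep=-1]  = 2
Recall = -3Stress - 3Score - 4  [with Stress=2, Score=-5]  = 5

5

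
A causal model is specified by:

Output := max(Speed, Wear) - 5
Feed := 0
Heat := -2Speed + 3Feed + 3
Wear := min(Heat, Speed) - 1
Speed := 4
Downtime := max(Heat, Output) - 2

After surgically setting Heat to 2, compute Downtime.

The intervention breaks the incoming arrows to Heat: Heat := -2Speed + 3Feed + 3 no longer applies, and Heat = 2.
Wear = min(Heat, Speed) - 1  [with Heat=2, Speed=4]  = 1
Output = max(Speed, Wear) - 5  [with Speed=4, Wear=1]  = -1
Downtime = max(Heat, Output) - 2  [with Heat=2, Output=-1]  = 0

0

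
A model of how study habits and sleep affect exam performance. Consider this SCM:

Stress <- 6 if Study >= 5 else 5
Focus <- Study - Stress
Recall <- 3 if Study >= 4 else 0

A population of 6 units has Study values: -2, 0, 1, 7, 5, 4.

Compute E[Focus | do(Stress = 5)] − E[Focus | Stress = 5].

1.75

do(Stress=5) breaks Stress's dependence on Study. With Stress=5 fixed, Focus across the units is -7, -5, -4, 2, 0, -1, mean -2.5.
E[Focus|Stress=5] averages over only the 4 units with Stress=5 (Study = -2, 0, 1, 4): Focus = -7, -5, -4, -1, mean -4.25.
Difference = -2.5 − (-4.25) = 1.75.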